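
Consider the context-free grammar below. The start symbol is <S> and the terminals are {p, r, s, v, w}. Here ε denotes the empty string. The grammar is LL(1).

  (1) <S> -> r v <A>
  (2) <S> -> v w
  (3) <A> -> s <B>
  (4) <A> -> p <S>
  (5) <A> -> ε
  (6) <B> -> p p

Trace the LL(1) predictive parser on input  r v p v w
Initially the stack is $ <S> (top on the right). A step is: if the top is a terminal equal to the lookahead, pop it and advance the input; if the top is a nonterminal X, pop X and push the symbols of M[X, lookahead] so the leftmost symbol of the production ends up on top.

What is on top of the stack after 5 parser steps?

     Stack      Input        Action
  1  $ <S>      r v p v w $  expand <S> -> r v <A>
  2  $ <A> v r  r v p v w $  match r
  3  $ <A> v    v p v w $    match v
  4  $ <A>      p v w $      expand <A> -> p <S>
  5  $ <S> p    p v w $      match p
Stack after step 5: $ <S> (top = <S>).

<S>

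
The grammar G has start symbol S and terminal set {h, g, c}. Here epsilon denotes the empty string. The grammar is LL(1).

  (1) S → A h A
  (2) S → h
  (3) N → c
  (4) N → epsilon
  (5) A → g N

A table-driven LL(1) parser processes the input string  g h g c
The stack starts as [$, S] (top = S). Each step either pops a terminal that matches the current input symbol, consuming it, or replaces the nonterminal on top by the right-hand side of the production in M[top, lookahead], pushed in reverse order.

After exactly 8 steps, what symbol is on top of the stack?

c

     Stack      Input      Action
  1  $ S        g h g c $  expand S → A h A
  2  $ A h A    g h g c $  expand A → g N
  3  $ A h N g  g h g c $  match g
  4  $ A h N    h g c $    expand N → epsilon
  5  $ A h      h g c $    match h
  6  $ A        g c $      expand A → g N
  7  $ N g      g c $      match g
  8  $ N        c $        expand N → c
Stack after step 8: $ c (top = c).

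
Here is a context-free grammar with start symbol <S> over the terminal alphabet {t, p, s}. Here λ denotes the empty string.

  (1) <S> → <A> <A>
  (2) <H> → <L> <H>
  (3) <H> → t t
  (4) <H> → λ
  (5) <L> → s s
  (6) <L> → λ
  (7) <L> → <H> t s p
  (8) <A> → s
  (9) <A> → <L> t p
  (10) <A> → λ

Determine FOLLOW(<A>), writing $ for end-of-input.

FIRST(<S>) = {λ, s, t}  (via <A> <A>)
FIRST(<H>) = {λ, s, t}  (via <L> <H>)
FIRST(<L>) = {λ, s, t}  (via <H> t s p)
FIRST(<A>) = {λ, s, t}  (via <L> t p)
FOLLOW(<S>) includes $ since <S> is the start symbol.
FOLLOW(<S>): <S> appears on no right-hand side. Thus FOLLOW(<S>) = {$}.
FOLLOW(<H>): in <H>→<L> <H>, the suffix after <H> is empty (adds nothing new); in <L>→<H> t s p, <H> is followed by t s p with FIRST {t}. Thus FOLLOW(<H>) = {t}.
FOLLOW(<L>): in <H>→<L> <H>, <L> is followed by <H> with FIRST {λ, s, t}; in <H>→<L> <H>, the suffix after <L> is nullable, so FOLLOW(<L>) ⊇ FOLLOW(<H>) = {t}; in <A>→<L> t p, <L> is followed by t p with FIRST {t}. Thus FOLLOW(<L>) = {s, t}.
FOLLOW(<A>): in <S>→<A> <A> (occurrence 1), <A> is followed by <A> with FIRST {λ, s, t}; in <S>→<A> <A> (occurrence 1), the suffix after <A> is nullable, so FOLLOW(<A>) ⊇ FOLLOW(<S>) = {$}; in <S>→<A> <A> (occurrence 2), the suffix after <A> is empty, so FOLLOW(<A>) ⊇ FOLLOW(<S>) = {$}. Thus FOLLOW(<A>) = {$, s, t}.

{$, s, t}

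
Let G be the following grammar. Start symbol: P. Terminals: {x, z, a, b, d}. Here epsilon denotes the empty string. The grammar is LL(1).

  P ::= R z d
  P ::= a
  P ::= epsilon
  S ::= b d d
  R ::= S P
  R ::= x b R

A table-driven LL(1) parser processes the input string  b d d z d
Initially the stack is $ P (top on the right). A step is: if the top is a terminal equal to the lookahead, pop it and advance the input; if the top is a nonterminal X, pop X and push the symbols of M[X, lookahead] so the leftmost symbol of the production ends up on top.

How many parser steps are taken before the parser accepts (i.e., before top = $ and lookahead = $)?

9

     Stack          Input        Action
  1  $ P            b d d z d $  expand P ::= R z d
  2  $ d z R        b d d z d $  expand R ::= S P
  3  $ d z P S      b d d z d $  expand S ::= b d d
  4  $ d z P d d b  b d d z d $  match b
  5  $ d z P d d    d d z d $    match d
  6  $ d z P d      d z d $      match d
  7  $ d z P        z d $        expand P ::= epsilon
  8  $ d z          z d $        match z
  9  $ d            d $          match d
Accept reached after 9 steps.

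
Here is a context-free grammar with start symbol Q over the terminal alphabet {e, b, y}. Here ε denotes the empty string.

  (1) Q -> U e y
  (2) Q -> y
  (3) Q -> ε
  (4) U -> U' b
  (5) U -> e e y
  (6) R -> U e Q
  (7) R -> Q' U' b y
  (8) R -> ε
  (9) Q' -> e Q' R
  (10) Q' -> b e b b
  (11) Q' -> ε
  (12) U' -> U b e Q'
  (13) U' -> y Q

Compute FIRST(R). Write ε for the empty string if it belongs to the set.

{ε, b, e, y}

FIRST(Q') = {ε, b, e}
FIRST(Q) = {ε, e, y}  (via U e y)
FIRST(U) = {e, y}  (via U' b)
FIRST(U') = {e, y}  (via U b e Q')
FIRST(R) = {ε, b, e, y}  (via U e Q, Q' U' b y)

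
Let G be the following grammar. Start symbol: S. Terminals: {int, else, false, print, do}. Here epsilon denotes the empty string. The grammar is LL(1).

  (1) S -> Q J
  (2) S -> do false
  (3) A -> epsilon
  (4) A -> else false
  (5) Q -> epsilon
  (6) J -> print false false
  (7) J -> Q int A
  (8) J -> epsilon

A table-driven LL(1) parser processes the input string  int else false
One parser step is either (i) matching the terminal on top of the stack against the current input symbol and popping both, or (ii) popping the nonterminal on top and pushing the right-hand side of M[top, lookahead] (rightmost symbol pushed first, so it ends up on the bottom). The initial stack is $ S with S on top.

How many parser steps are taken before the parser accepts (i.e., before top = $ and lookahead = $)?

8

     Stack         Input             Action
  1  $ S           int else false $  expand S -> Q J
  2  $ J Q         int else false $  expand Q -> epsilon
  3  $ J           int else false $  expand J -> Q int A
  4  $ A int Q     int else false $  expand Q -> epsilon
  5  $ A int       int else false $  match int
  6  $ A           else false $      expand A -> else false
  7  $ false else  else false $      match else
  8  $ false       false $           match false
Accept reached after 8 steps.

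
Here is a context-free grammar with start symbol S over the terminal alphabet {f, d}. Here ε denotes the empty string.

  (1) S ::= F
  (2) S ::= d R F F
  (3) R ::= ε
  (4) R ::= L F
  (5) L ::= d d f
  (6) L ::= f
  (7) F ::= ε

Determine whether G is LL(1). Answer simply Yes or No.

FIRST(S) = {ε, d}
FIRST(R) = {ε, d, f}
FIRST(L) = {d, f}
FIRST(F) = {ε}
FOLLOW(S) = {$}
FOLLOW(R) = {$}
FOLLOW(L) = {$}
FOLLOW(F) = {$}
Each cell of M receives at most one production.

Yes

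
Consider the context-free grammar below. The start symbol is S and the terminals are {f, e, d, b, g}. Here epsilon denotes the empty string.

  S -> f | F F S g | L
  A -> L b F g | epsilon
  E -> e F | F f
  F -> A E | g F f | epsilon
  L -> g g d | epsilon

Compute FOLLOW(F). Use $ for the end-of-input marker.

FIRST(L): from L->g g d we get {g}; from L->epsilon we get {epsilon}. So FIRST(L) = {epsilon, g}.
FIRST(A): from A->L b F g we get {b, g}; from A->epsilon we get {epsilon}. So FIRST(A) = {epsilon, b, g}.
FIRST(S): from S->f we get {f}; from S->F F S g we get {b, e, f, g}; from S->L we get {epsilon, g}. So FIRST(S) = {epsilon, b, e, f, g}.
FIRST(E): from E->e F we get {e}; from E->F f we get {b, e, f, g}. So FIRST(E) = {b, e, f, g}.
FIRST(F): from F->A E we get {b, e, f, g}; from F->g F f we get {g}; from F->epsilon we get {epsilon}. So FIRST(F) = {epsilon, b, e, f, g}.
FOLLOW(S) includes $ since S is the start symbol.
FOLLOW(S): in S->F F S g, S is followed by g with FIRST {g}. Thus FOLLOW(S) = {$, g}.
FOLLOW(A): in F->A E, A is followed by E with FIRST {b, e, f, g}. Thus FOLLOW(A) = {b, e, f, g}.
FOLLOW(L): in S->L, the suffix after L is empty, so FOLLOW(L) ⊇ FOLLOW(S) = {$, g}; in A->L b F g, L is followed by b F g with FIRST {b}. Thus FOLLOW(L) = {$, b, g}.
FOLLOW(E): in F->A E, the suffix after E is empty, so FOLLOW(E) ⊇ FOLLOW(F) = {b, e, f, g}. Thus FOLLOW(E) = {b, e, f, g}.
FOLLOW(F): in S->F F S g (occurrence 1), F is followed by F S g with FIRST {b, e, f, g}; in S->F F S g (occurrence 2), F is followed by S g with FIRST {b, e, f, g}; in A->L b F g, F is followed by g with FIRST {g}; in E->e F, the suffix after F is empty, so FOLLOW(F) ⊇ FOLLOW(E) = {b, e, f, g}; in E->F f, F is followed by f with FIRST {f}; in F->g F f, F is followed by f with FIRST {f}. Thus FOLLOW(F) = {b, e, f, g}.

{b, e, f, g}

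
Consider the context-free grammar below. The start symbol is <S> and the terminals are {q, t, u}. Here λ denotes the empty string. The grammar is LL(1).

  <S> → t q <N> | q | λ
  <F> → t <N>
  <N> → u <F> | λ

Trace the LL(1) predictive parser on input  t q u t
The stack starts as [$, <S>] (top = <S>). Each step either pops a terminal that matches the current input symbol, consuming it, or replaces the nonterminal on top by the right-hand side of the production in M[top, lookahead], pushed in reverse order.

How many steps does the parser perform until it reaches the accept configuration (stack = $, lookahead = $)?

8

step 1: stack=$ <S>  input=t q u t $  — expand <S> → t q <N>
step 2: stack=$ <N> q t  input=t q u t $  — match t
step 3: stack=$ <N> q  input=q u t $  — match q
step 4: stack=$ <N>  input=u t $  — expand <N> → u <F>
step 5: stack=$ <F> u  input=u t $  — match u
step 6: stack=$ <F>  input=t $  — expand <F> → t <N>
step 7: stack=$ <N> t  input=t $  — match t
step 8: stack=$ <N>  input=$  — expand <N> → λ
Accept reached after 8 steps.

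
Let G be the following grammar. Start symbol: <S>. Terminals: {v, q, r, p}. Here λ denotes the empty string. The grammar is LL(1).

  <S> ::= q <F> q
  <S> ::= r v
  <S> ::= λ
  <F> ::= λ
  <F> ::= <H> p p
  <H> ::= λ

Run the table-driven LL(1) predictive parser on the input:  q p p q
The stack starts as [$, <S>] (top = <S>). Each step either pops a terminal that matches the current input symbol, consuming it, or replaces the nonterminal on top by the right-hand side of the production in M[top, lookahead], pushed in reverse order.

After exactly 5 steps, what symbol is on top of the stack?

     Stack        Input      Action
  1  $ <S>        q p p q $  expand <S> ::= q <F> q
  2  $ q <F> q    q p p q $  match q
  3  $ q <F>      p p q $    expand <F> ::= <H> p p
  4  $ q p p <H>  p p q $    expand <H> ::= λ
  5  $ q p p      p p q $    match p
Stack after step 5: $ q p (top = p).

p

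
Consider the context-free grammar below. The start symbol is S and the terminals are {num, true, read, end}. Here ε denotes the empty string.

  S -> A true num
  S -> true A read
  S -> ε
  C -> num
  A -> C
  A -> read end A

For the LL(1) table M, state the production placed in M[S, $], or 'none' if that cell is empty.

FIRST(C): from C->num we get {num}. So FIRST(C) = {num}.
FIRST(A): from A->C we get {num}; from A->read end A we get {read}. So FIRST(A) = {num, read}.
FIRST(S): from S->A true num we get {num, read}; from S->true A read we get {true}; from S->ε we get {ε}. So FIRST(S) = {ε, num, read, true}.
FOLLOW(S) includes $ since S is the start symbol.
FOLLOW(S): S appears on no right-hand side. Thus FOLLOW(S) = {$}.
For S -> A true num: FIRST(A true num) = {num, read}, so it goes in M[S, t] for t ∈ {num, read}.
For S -> true A read: FIRST(true A read) = {true}, so it goes in M[S, t] for t ∈ {true}.
For S -> ε: FIRST(ε) = {ε}, so it goes in M[S, t] for t ∈ {}; since ε ∈ FIRST, also for every t ∈ FOLLOW(S) = {$}.

S -> ε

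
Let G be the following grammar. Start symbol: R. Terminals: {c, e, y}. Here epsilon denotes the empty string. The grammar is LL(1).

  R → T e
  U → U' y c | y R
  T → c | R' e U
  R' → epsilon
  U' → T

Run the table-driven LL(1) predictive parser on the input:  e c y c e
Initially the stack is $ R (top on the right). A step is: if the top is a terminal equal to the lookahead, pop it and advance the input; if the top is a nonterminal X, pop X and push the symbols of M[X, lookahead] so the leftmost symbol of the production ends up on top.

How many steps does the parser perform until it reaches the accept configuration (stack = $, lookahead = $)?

11

      Stack       Input        Action
   1  $ R         e c y c e $  expand R → T e
   2  $ e T       e c y c e $  expand T → R' e U
   3  $ e U e R'  e c y c e $  expand R' → epsilon
   4  $ e U e     e c y c e $  match e
   5  $ e U       c y c e $    expand U → U' y c
   6  $ e c y U'  c y c e $    expand U' → T
   7  $ e c y T   c y c e $    expand T → c
   8  $ e c y c   c y c e $    match c
   9  $ e c y     y c e $      match y
  10  $ e c       c e $        match c
  11  $ e         e $          match e
Accept reached after 11 steps.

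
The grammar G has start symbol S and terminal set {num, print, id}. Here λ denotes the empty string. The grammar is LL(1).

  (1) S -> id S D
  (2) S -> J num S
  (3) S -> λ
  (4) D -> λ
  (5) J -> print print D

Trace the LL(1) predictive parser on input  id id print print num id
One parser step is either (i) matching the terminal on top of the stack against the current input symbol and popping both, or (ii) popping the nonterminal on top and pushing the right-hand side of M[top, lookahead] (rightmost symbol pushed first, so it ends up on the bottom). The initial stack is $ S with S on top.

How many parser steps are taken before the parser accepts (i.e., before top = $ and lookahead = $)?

      Stack                      Input                       Action
   1  $ S                        id id print print num id $  expand S -> id S D
   2  $ D S id                   id id print print num id $  match id
   3  $ D S                      id print print num id $     expand S -> id S D
   4  $ D D S id                 id print print num id $     match id
   5  $ D D S                    print print num id $        expand S -> J num S
   6  $ D D S num J              print print num id $        expand J -> print print D
   7  $ D D S num D print print  print print num id $        match print
   8  $ D D S num D print        print num id $              match print
   9  $ D D S num D              num id $                    expand D -> λ
  10  $ D D S num                num id $                    match num
  11  $ D D S                    id $                        expand S -> id S D
  12  $ D D D S id               id $                        match id
  13  $ D D D S                  $                           expand S -> λ
  14  $ D D D                    $                           expand D -> λ
  15  $ D D                      $                           expand D -> λ
  16  $ D                        $                           expand D -> λ
Accept reached after 16 steps.

16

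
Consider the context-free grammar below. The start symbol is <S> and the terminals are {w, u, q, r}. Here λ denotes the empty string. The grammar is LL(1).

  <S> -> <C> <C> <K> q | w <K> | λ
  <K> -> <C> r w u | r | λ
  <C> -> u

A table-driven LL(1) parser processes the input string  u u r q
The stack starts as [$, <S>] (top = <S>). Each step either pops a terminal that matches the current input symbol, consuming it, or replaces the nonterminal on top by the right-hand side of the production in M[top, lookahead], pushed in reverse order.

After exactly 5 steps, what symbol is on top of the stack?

     Stack            Input      Action
  1  $ <S>            u u r q $  expand <S> -> <C> <C> <K> q
  2  $ q <K> <C> <C>  u u r q $  expand <C> -> u
  3  $ q <K> <C> u    u u r q $  match u
  4  $ q <K> <C>      u r q $    expand <C> -> u
  5  $ q <K> u        u r q $    match u
Stack after step 5: $ q <K> (top = <K>).

<K>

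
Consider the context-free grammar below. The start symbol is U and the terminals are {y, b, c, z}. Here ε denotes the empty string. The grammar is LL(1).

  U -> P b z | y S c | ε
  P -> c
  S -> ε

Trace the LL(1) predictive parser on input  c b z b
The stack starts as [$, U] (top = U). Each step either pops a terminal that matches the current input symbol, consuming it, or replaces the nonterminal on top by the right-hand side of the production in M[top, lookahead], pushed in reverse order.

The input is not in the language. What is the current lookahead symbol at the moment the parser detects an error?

b

step 1: stack=$ U  input=c b z b $  — expand U -> P b z
step 2: stack=$ z b P  input=c b z b $  — expand P -> c
step 3: stack=$ z b c  input=c b z b $  — match c
step 4: stack=$ z b  input=b z b $  — match b
step 5: stack=$ z  input=z b $  — match z
step 6: stack=$  input=b $  — error: stack empty but input remains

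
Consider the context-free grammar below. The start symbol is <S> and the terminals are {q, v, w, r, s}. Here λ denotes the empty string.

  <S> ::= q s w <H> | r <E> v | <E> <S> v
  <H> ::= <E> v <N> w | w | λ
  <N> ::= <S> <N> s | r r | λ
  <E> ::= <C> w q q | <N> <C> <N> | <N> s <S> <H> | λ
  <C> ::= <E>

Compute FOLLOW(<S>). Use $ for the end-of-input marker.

FIRST(<S>): from <S>::=q s w <H> we get {q}; from <S>::=r <E> v we get {r}; from <S>::=<E> <S> v we get {q, r, s, w}. So FIRST(<S>) = {q, r, s, w}.
FIRST(<N>): from <N>::=<S> <N> s we get {q, r, s, w}; from <N>::=r r we get {r}; from <N>::=λ we get {λ}. So FIRST(<N>) = {λ, q, r, s, w}.
FIRST(<H>): from <H>::=<E> v <N> w we get {q, r, s, v, w}; from <H>::=w we get {w}; from <H>::=λ we get {λ}. So FIRST(<H>) = {λ, q, r, s, v, w}.
FIRST(<E>): from <E>::=<C> w q q we get {q, r, s, w}; from <E>::=<N> <C> <N> we get {λ, q, r, s, w}; from <E>::=<N> s <S> <H> we get {q, r, s, w}; from <E>::=λ we get {λ}. So FIRST(<E>) = {λ, q, r, s, w}.
FIRST(<C>): from <C>::=<E> we get {λ, q, r, s, w}. So FIRST(<C>) = {λ, q, r, s, w}.
FOLLOW(<S>) includes $ since <S> is the start symbol.
FOLLOW(<S>): in <S>::=<E> <S> v, <S> is followed by v with FIRST {v}; in <N>::=<S> <N> s, <S> is followed by <N> s with FIRST {q, r, s, w}; in <E>::=<N> s <S> <H>, <S> is followed by <H> with FIRST {λ, q, r, s, v, w}; in <E>::=<N> s <S> <H>, the suffix after <S> is nullable, so FOLLOW(<S>) ⊇ FOLLOW(<E>) = {q, r, s, v, w}. Thus FOLLOW(<S>) = {$, q, r, s, v, w}.
FOLLOW(<H>): in <S>::=q s w <H>, the suffix after <H> is empty, so FOLLOW(<H>) ⊇ FOLLOW(<S>) = {$, q, r, s, v, w}; in <E>::=<N> s <S> <H>, the suffix after <H> is empty, so FOLLOW(<H>) ⊇ FOLLOW(<E>) = {q, r, s, v, w}. Thus FOLLOW(<H>) = {$, q, r, s, v, w}.
FOLLOW(<N>): in <H>::=<E> v <N> w, <N> is followed by w with FIRST {w}; in <N>::=<S> <N> s, <N> is followed by s with FIRST {s}; in <E>::=<N> <C> <N> (occurrence 1), <N> is followed by <C> <N> with FIRST {λ, q, r, s, w}; in <E>::=<N> <C> <N> (occurrence 1), the suffix after <N> is nullable, so FOLLOW(<N>) ⊇ FOLLOW(<E>) = {q, r, s, v, w}; in <E>::=<N> <C> <N> (occurrence 2), the suffix after <N> is empty, so FOLLOW(<N>) ⊇ FOLLOW(<E>) = {q, r, s, v, w}; in <E>::=<N> s <S> <H>, <N> is followed by s <S> <H> with FIRST {s}. Thus FOLLOW(<N>) = {q, r, s, v, w}.
FOLLOW(<E>): in <S>::=r <E> v, <E> is followed by v with FIRST {v}; in <S>::=<E> <S> v, <E> is followed by <S> v with FIRST {q, r, s, w}; in <H>::=<E> v <N> w, <E> is followed by v <N> w with FIRST {v}; in <C>::=<E>, the suffix after <E> is empty, so FOLLOW(<E>) ⊇ FOLLOW(<C>) = {q, r, s, v, w}. Thus FOLLOW(<E>) = {q, r, s, v, w}.
FOLLOW(<C>): in <E>::=<C> w q q, <C> is followed by w q q with FIRST {w}; in <E>::=<N> <C> <N>, <C> is followed by <N> with FIRST {λ, q, r, s, w}; in <E>::=<N> <C> <N>, the suffix after <C> is nullable, so FOLLOW(<C>) ⊇ FOLLOW(<E>) = {q, r, s, v, w}. Thus FOLLOW(<C>) = {q, r, s, v, w}.

{$, q, r, s, v, w}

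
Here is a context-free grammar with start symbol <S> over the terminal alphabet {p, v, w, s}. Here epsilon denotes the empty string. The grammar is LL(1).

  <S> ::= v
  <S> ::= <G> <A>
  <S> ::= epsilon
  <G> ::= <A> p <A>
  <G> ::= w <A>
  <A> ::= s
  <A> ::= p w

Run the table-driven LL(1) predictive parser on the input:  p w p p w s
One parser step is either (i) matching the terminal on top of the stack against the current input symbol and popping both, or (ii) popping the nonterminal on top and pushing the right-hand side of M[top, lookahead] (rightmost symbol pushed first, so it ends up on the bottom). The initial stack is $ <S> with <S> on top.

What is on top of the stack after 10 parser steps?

      Stack            Input          Action
   1  $ <S>            p w p p w s $  expand <S> ::= <G> <A>
   2  $ <A> <G>        p w p p w s $  expand <G> ::= <A> p <A>
   3  $ <A> <A> p <A>  p w p p w s $  expand <A> ::= p w
   4  $ <A> <A> p w p  p w p p w s $  match p
   5  $ <A> <A> p w    w p p w s $    match w
   6  $ <A> <A> p      p p w s $      match p
   7  $ <A> <A>        p w s $        expand <A> ::= p w
   8  $ <A> w p        p w s $        match p
   9  $ <A> w          w s $          match w
  10  $ <A>            s $            expand <A> ::= s
Stack after step 10: $ s (top = s).

s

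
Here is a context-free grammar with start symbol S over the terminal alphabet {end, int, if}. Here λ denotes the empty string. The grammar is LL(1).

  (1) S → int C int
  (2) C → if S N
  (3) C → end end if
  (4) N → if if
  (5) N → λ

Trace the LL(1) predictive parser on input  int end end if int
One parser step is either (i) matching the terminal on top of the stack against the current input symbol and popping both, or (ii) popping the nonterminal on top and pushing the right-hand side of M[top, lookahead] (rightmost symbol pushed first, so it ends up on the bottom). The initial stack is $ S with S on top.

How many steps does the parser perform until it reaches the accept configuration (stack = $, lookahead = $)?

step 1: stack=$ S  input=int end end if int $  — expand S → int C int
step 2: stack=$ int C int  input=int end end if int $  — match int
step 3: stack=$ int C  input=end end if int $  — expand C → end end if
step 4: stack=$ int if end end  input=end end if int $  — match end
step 5: stack=$ int if end  input=end if int $  — match end
step 6: stack=$ int if  input=if int $  — match if
step 7: stack=$ int  input=int $  — match int
Accept reached after 7 steps.

7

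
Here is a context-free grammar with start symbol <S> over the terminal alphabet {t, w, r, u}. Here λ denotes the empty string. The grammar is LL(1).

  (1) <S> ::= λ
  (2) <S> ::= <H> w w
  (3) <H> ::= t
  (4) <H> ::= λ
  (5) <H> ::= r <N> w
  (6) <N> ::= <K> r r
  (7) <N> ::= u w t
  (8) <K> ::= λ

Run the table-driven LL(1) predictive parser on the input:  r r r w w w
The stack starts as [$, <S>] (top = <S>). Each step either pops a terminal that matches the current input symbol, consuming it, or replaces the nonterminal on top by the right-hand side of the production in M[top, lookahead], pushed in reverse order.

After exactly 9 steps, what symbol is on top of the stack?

w

step 1: stack=$ <S>  input=r r r w w w $  — expand <S> ::= <H> w w
step 2: stack=$ w w <H>  input=r r r w w w $  — expand <H> ::= r <N> w
step 3: stack=$ w w w <N> r  input=r r r w w w $  — match r
step 4: stack=$ w w w <N>  input=r r w w w $  — expand <N> ::= <K> r r
step 5: stack=$ w w w r r <K>  input=r r w w w $  — expand <K> ::= λ
step 6: stack=$ w w w r r  input=r r w w w $  — match r
step 7: stack=$ w w w r  input=r w w w $  — match r
step 8: stack=$ w w w  input=w w w $  — match w
step 9: stack=$ w w  input=w w $  — match w
Stack after step 9: $ w (top = w).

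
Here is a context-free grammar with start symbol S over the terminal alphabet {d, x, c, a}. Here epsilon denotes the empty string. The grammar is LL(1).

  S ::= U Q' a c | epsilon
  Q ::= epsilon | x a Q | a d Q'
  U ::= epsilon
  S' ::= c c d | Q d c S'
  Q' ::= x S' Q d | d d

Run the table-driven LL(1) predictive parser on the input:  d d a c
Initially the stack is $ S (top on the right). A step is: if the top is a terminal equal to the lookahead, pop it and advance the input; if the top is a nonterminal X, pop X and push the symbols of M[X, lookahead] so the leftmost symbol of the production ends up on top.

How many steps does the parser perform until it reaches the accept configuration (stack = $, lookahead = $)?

7

step 1: stack=$ S  input=d d a c $  — expand S ::= U Q' a c
step 2: stack=$ c a Q' U  input=d d a c $  — expand U ::= epsilon
step 3: stack=$ c a Q'  input=d d a c $  — expand Q' ::= d d
step 4: stack=$ c a d d  input=d d a c $  — match d
step 5: stack=$ c a d  input=d a c $  — match d
step 6: stack=$ c a  input=a c $  — match a
step 7: stack=$ c  input=c $  — match c
Accept reached after 7 steps.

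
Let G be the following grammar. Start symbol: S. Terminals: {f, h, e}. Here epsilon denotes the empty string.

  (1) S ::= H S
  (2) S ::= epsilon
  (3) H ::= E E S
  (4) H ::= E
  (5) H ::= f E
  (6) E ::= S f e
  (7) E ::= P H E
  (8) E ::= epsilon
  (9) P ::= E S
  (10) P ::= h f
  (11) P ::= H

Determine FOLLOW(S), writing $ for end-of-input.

{$, f, h}

FIRST(S) = {epsilon, f, h}  (via H S)
FIRST(H) = {epsilon, f, h}  (via E E S, E)
FIRST(E) = {epsilon, f, h}  (via S f e, P H E)
FIRST(P) = {epsilon, f, h}  (via E S, H)
FOLLOW(S) includes $ since S is the start symbol.
FOLLOW(S): in S::=H S, the suffix after S is empty (adds nothing new); in H::=E E S, the suffix after S is empty, so FOLLOW(S) ⊇ FOLLOW(H) = {$, f, h}; in E::=S f e, S is followed by f e with FIRST {f}; in P::=E S, the suffix after S is empty, so FOLLOW(S) ⊇ FOLLOW(P) = {$, f, h}. Thus FOLLOW(S) = {$, f, h}.
FOLLOW(H): in S::=H S, H is followed by S with FIRST {epsilon, f, h}; in S::=H S, the suffix after H is nullable, so FOLLOW(H) ⊇ FOLLOW(S) = {$, f, h}; in E::=P H E, H is followed by E with FIRST {epsilon, f, h}; in E::=P H E, the suffix after H is nullable, so FOLLOW(H) ⊇ FOLLOW(E) = {$, f, h}; in P::=H, the suffix after H is empty, so FOLLOW(H) ⊇ FOLLOW(P) = {$, f, h}. Thus FOLLOW(H) = {$, f, h}.
FOLLOW(E): in H::=E E S (occurrence 1), E is followed by E S with FIRST {epsilon, f, h}; in H::=E E S (occurrence 1), the suffix after E is nullable, so FOLLOW(E) ⊇ FOLLOW(H) = {$, f, h}; in H::=E E S (occurrence 2), E is followed by S with FIRST {epsilon, f, h}; in H::=E E S (occurrence 2), the suffix after E is nullable, so FOLLOW(E) ⊇ FOLLOW(H) = {$, f, h}; in H::=E, the suffix after E is empty, so FOLLOW(E) ⊇ FOLLOW(H) = {$, f, h}; in H::=f E, the suffix after E is empty, so FOLLOW(E) ⊇ FOLLOW(H) = {$, f, h}; in E::=P H E, the suffix after E is empty (adds nothing new); in P::=E S, E is followed by S with FIRST {epsilon, f, h}; in P::=E S, the suffix after E is nullable, so FOLLOW(E) ⊇ FOLLOW(P) = {$, f, h}. Thus FOLLOW(E) = {$, f, h}.
FOLLOW(P): in E::=P H E, P is followed by H E with FIRST {epsilon, f, h}; in E::=P H E, the suffix after P is nullable, so FOLLOW(P) ⊇ FOLLOW(E) = {$, f, h}. Thus FOLLOW(P) = {$, f, h}.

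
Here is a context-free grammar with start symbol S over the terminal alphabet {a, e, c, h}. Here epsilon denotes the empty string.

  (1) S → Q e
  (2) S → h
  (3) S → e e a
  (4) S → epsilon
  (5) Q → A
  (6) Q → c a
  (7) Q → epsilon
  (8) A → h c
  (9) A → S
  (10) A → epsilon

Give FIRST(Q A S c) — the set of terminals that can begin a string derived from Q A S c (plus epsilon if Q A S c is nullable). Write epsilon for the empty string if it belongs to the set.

{c, e, h}

FIRST(S): from S→Q e we get {c, e, h}; from S→h we get {h}; from S→e e a we get {e}; from S→epsilon we get {epsilon}. So FIRST(S) = {epsilon, c, e, h}.
FIRST(A): from A→h c we get {h}; from A→S we get {epsilon, c, e, h}; from A→epsilon we get {epsilon}. So FIRST(A) = {epsilon, c, e, h}.
FIRST(Q): from Q→A we get {epsilon, c, e, h}; from Q→c a we get {c}; from Q→epsilon we get {epsilon}. So FIRST(Q) = {epsilon, c, e, h}.
FIRST(Q A S c): take FIRST of each symbol in turn, carrying on past any symbol whose FIRST contains epsilon; result {c, e, h}.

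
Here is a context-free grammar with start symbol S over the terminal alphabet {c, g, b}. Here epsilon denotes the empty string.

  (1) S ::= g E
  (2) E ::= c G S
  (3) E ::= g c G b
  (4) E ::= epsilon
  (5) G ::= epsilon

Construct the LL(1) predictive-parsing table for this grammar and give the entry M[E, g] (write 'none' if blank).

E ::= g c G b

FIRST(S) = {g}
FIRST(E) = {epsilon, c, g}
FIRST(G) = {epsilon}
FOLLOW(S) includes $ since S is the start symbol.
FOLLOW(S): in E::=c G S, the suffix after S is empty, so FOLLOW(S) ⊇ FOLLOW(E) = {$}. Thus FOLLOW(S) = {$}.
FOLLOW(E): in S::=g E, the suffix after E is empty, so FOLLOW(E) ⊇ FOLLOW(S) = {$}. Thus FOLLOW(E) = {$}.
For E ::= c G S: FIRST(c G S) = {c}, so it goes in M[E, t] for t ∈ {c}.
For E ::= g c G b: FIRST(g c G b) = {g}, so it goes in M[E, t] for t ∈ {g}.
For E ::= epsilon: FIRST(epsilon) = {epsilon}, so it goes in M[E, t] for t ∈ {}; since epsilon ∈ FIRST, also for every t ∈ FOLLOW(E) = {$}.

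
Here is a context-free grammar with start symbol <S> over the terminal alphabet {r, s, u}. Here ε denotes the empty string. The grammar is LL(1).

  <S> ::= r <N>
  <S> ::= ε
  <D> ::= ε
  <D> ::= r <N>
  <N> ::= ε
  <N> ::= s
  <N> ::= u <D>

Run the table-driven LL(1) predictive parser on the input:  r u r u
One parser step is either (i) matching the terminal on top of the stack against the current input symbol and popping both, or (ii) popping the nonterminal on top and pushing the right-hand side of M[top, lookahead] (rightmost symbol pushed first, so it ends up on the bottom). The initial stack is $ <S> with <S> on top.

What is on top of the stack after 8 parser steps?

<D>

step 1: stack=$ <S>  input=r u r u $  — expand <S> ::= r <N>
step 2: stack=$ <N> r  input=r u r u $  — match r
step 3: stack=$ <N>  input=u r u $  — expand <N> ::= u <D>
step 4: stack=$ <D> u  input=u r u $  — match u
step 5: stack=$ <D>  input=r u $  — expand <D> ::= r <N>
step 6: stack=$ <N> r  input=r u $  — match r
step 7: stack=$ <N>  input=u $  — expand <N> ::= u <D>
step 8: stack=$ <D> u  input=u $  — match u
Stack after step 8: $ <D> (top = <D>).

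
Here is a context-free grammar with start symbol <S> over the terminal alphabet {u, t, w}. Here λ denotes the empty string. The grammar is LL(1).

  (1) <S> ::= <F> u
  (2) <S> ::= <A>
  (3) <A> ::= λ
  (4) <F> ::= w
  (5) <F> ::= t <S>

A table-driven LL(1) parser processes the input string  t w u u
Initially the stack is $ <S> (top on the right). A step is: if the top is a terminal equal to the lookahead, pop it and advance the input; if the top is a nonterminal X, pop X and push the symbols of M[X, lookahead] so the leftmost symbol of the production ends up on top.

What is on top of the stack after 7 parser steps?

u

step 1: stack=$ <S>  input=t w u u $  — expand <S> ::= <F> u
step 2: stack=$ u <F>  input=t w u u $  — expand <F> ::= t <S>
step 3: stack=$ u <S> t  input=t w u u $  — match t
step 4: stack=$ u <S>  input=w u u $  — expand <S> ::= <F> u
step 5: stack=$ u u <F>  input=w u u $  — expand <F> ::= w
step 6: stack=$ u u w  input=w u u $  — match w
step 7: stack=$ u u  input=u u $  — match u
Stack after step 7: $ u (top = u).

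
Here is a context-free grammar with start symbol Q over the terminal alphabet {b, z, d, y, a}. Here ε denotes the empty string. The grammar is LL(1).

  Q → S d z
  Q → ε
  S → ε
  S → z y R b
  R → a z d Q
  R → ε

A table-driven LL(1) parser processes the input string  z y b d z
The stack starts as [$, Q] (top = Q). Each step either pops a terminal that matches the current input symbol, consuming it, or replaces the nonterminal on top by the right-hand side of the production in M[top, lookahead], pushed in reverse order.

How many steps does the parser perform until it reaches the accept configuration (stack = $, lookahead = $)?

step 1: stack=$ Q  input=z y b d z $  — expand Q → S d z
step 2: stack=$ z d S  input=z y b d z $  — expand S → z y R b
step 3: stack=$ z d b R y z  input=z y b d z $  — match z
step 4: stack=$ z d b R y  input=y b d z $  — match y
step 5: stack=$ z d b R  input=b d z $  — expand R → ε
step 6: stack=$ z d b  input=b d z $  — match b
step 7: stack=$ z d  input=d z $  — match d
step 8: stack=$ z  input=z $  — match z
Accept reached after 8 steps.

8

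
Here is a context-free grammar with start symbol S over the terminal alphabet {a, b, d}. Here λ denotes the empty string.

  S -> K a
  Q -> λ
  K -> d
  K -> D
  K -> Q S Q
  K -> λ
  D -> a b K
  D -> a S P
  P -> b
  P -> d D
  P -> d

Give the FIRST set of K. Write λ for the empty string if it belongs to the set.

FIRST(Q) = {λ}
FIRST(D) = {a}
FIRST(P) = {b, d}
FIRST(S) = {a, d}  (via K a)
FIRST(K) = {λ, a, d}  (via D, Q S Q)

{λ, a, d}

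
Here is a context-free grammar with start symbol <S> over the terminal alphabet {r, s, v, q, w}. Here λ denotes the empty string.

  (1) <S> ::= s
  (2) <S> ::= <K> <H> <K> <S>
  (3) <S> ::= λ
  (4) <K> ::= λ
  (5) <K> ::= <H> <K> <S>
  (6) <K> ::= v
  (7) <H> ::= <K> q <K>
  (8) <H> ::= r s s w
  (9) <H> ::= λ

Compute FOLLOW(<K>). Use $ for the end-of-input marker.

{$, q, r, s, v}

FIRST(<S>) = {λ, q, r, s, v}  (via <K> <H> <K> <S>)
FIRST(<K>) = {λ, q, r, s, v}  (via <H> <K> <S>)
FIRST(<H>) = {λ, q, r, s, v}  (via <K> q <K>)
FOLLOW(<S>) includes $ since <S> is the start symbol.
FOLLOW(<S>): in <S>::=<K> <H> <K> <S>, the suffix after <S> is empty (adds nothing new); in <K>::=<H> <K> <S>, the suffix after <S> is empty, so FOLLOW(<S>) ⊇ FOLLOW(<K>) = {$, q, r, s, v}. Thus FOLLOW(<S>) = {$, q, r, s, v}.
FOLLOW(<K>): in <S>::=<K> <H> <K> <S> (occurrence 1), <K> is followed by <H> <K> <S> with FIRST {λ, q, r, s, v}; in <S>::=<K> <H> <K> <S> (occurrence 1), the suffix after <K> is nullable, so FOLLOW(<K>) ⊇ FOLLOW(<S>) = {$, q, r, s, v}; in <S>::=<K> <H> <K> <S> (occurrence 2), <K> is followed by <S> with FIRST {λ, q, r, s, v}; in <S>::=<K> <H> <K> <S> (occurrence 2), the suffix after <K> is nullable, so FOLLOW(<K>) ⊇ FOLLOW(<S>) = {$, q, r, s, v}; in <K>::=<H> <K> <S>, <K> is followed by <S> with FIRST {λ, q, r, s, v}; in <K>::=<H> <K> <S>, the suffix after <K> is nullable (adds nothing new); in <H>::=<K> q <K> (occurrence 1), <K> is followed by q <K> with FIRST {q}; in <H>::=<K> q <K> (occurrence 2), the suffix after <K> is empty, so FOLLOW(<K>) ⊇ FOLLOW(<H>) = {$, q, r, s, v}. Thus FOLLOW(<K>) = {$, q, r, s, v}.
FOLLOW(<H>): in <S>::=<K> <H> <K> <S>, <H> is followed by <K> <S> with FIRST {λ, q, r, s, v}; in <S>::=<K> <H> <K> <S>, the suffix after <H> is nullable, so FOLLOW(<H>) ⊇ FOLLOW(<S>) = {$, q, r, s, v}; in <K>::=<H> <K> <S>, <H> is followed by <K> <S> with FIRST {λ, q, r, s, v}; in <K>::=<H> <K> <S>, the suffix after <H> is nullable, so FOLLOW(<H>) ⊇ FOLLOW(<K>) = {$, q, r, s, v}. Thus FOLLOW(<H>) = {$, q, r, s, v}.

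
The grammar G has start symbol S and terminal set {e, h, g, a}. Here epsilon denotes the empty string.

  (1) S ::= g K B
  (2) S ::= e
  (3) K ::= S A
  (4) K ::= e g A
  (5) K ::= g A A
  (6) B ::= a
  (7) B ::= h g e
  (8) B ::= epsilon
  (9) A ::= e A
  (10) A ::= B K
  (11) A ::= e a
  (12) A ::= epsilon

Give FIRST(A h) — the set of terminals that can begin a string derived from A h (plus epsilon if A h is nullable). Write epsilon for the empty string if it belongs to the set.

{a, e, g, h}

FIRST(S) = {e, g}
FIRST(B) = {epsilon, a, h}
FIRST(K) = {e, g}  (via S A)
FIRST(A) = {epsilon, a, e, g, h}  (via B K)
FIRST(A h): take FIRST of each symbol in turn, carrying on past any symbol whose FIRST contains epsilon; result {a, e, g, h}.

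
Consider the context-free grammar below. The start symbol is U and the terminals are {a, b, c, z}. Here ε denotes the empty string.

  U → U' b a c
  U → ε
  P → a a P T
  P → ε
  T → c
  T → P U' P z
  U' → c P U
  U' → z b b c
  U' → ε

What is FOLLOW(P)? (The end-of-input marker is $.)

{a, b, c, z}

FIRST(P): from P→a a P T we get {a}; from P→ε we get {ε}. So FIRST(P) = {ε, a}.
FIRST(U'): from U'→c P U we get {c}; from U'→z b b c we get {z}; from U'→ε we get {ε}. So FIRST(U') = {ε, c, z}.
FIRST(U): from U→U' b a c we get {b, c, z}; from U→ε we get {ε}. So FIRST(U) = {ε, b, c, z}.
FIRST(T): from T→c we get {c}; from T→P U' P z we get {a, c, z}. So FIRST(T) = {a, c, z}.
FOLLOW(U) includes $ since U is the start symbol.
FOLLOW(U'): in U→U' b a c, U' is followed by b a c with FIRST {b}; in T→P U' P z, U' is followed by P z with FIRST {a, z}. Thus FOLLOW(U') = {a, b, z}.
FOLLOW(U): in U'→c P U, the suffix after U is empty, so FOLLOW(U) ⊇ FOLLOW(U') = {a, b, z}. Thus FOLLOW(U) = {$, a, b, z}.
FOLLOW(P): in P→a a P T, P is followed by T with FIRST {a, c, z}; in T→P U' P z (occurrence 1), P is followed by U' P z with FIRST {a, c, z}; in T→P U' P z (occurrence 2), P is followed by z with FIRST {z}; in U'→c P U, P is followed by U with FIRST {ε, b, c, z}; in U'→c P U, the suffix after P is nullable, so FOLLOW(P) ⊇ FOLLOW(U') = {a, b, z}. Thus FOLLOW(P) = {a, b, c, z}.
FOLLOW(T): in P→a a P T, the suffix after T is empty, so FOLLOW(T) ⊇ FOLLOW(P) = {a, b, c, z}. Thus FOLLOW(T) = {a, b, c, z}.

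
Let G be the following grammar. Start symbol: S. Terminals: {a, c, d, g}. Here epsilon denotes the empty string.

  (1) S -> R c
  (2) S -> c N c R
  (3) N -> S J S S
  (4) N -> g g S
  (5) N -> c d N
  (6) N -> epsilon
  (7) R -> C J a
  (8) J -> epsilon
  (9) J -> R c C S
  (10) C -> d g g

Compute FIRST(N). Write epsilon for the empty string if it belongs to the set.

{epsilon, c, d, g}

FIRST(C) = {d}
FIRST(R) = {d}  (via C J a)
FIRST(S) = {c, d}  (via R c)
FIRST(J) = {epsilon, d}  (via R c C S)
FIRST(N) = {epsilon, c, d, g}  (via S J S S)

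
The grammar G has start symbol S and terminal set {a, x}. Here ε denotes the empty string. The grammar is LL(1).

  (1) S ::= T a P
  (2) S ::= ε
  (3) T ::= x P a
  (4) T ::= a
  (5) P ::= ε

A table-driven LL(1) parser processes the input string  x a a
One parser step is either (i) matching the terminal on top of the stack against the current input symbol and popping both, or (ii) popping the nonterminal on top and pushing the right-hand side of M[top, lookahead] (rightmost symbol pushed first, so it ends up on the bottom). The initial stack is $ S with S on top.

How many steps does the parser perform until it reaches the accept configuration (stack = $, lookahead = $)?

7

step 1: stack=$ S  input=x a a $  — expand S ::= T a P
step 2: stack=$ P a T  input=x a a $  — expand T ::= x P a
step 3: stack=$ P a a P x  input=x a a $  — match x
step 4: stack=$ P a a P  input=a a $  — expand P ::= ε
step 5: stack=$ P a a  input=a a $  — match a
step 6: stack=$ P a  input=a $  — match a
step 7: stack=$ P  input=$  — expand P ::= ε
Accept reached after 7 steps.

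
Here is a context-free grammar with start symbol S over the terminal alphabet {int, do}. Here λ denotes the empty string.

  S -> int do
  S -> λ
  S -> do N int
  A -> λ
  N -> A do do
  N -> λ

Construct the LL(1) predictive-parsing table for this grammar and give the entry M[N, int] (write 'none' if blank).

N -> λ

FIRST(S) = {λ, do, int}
FIRST(A) = {λ}
FIRST(N) = {λ, do}  (via A do do)
FOLLOW(S) includes $ since S is the start symbol.
FOLLOW(N): in S->do N int, N is followed by int with FIRST {int}. Thus FOLLOW(N) = {int}.
For N -> A do do: FIRST(A do do) = {do}, so it goes in M[N, t] for t ∈ {do}.
For N -> λ: FIRST(λ) = {λ}, so it goes in M[N, t] for t ∈ {}; since λ ∈ FIRST, also for every t ∈ FOLLOW(N) = {int}.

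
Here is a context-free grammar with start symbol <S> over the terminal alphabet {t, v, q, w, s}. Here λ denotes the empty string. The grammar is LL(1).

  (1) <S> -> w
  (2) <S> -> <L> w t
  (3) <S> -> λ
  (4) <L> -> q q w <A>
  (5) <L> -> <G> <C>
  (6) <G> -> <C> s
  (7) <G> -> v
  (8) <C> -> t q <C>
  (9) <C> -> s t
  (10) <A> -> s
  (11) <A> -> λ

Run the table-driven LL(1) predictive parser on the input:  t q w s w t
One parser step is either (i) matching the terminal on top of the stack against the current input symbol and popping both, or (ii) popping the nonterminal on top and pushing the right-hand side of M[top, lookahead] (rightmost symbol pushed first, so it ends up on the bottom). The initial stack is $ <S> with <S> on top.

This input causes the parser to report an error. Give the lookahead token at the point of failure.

     Stack                Input          Action
  1  $ <S>                t q w s w t $  expand <S> -> <L> w t
  2  $ t w <L>            t q w s w t $  expand <L> -> <G> <C>
  3  $ t w <C> <G>        t q w s w t $  expand <G> -> <C> s
  4  $ t w <C> s <C>      t q w s w t $  expand <C> -> t q <C>
  5  $ t w <C> s <C> q t  t q w s w t $  match t
  6  $ t w <C> s <C> q    q w s w t $    match q
  7  $ t w <C> s <C>      w s w t $      error: M[<C>, w] is empty

w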